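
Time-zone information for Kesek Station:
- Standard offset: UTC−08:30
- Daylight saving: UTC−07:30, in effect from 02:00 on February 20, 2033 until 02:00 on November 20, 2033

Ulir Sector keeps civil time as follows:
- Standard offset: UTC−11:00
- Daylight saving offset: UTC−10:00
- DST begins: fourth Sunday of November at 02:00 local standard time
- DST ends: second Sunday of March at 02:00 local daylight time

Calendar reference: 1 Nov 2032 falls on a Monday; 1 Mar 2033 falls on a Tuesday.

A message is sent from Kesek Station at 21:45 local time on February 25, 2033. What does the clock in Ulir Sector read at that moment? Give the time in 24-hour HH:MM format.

19:15

February 25, 2033 lies within the daylight-saving period (20 February – 20 November), so Kesek Station is on daylight time, UTC−07:30.
21:45 Kesek Station + 7h30m = 05:15 UTC (rolling into the next day, 26 February 2033).
1 November 2032 is a Monday, so the first Sunday is November 7 and the fourth is November 28.
1 March 2033 is a Tuesday, so the first Sunday is March 6 and the second is March 13.
At the standard offset (UTC−11:00), 05:15 UTC − 11h = 18:15 Ulir Sector standard time (rolling into the previous day, 25 February 2033).
The standard-time date in Ulir Sector, February 25, 2033, falls between 28 November 2032 and 13 March 2033, so daylight saving is in effect and Ulir Sector is at UTC−10:00.
05:15 UTC − 10h = 19:15 Ulir Sector (rolling into the previous day, 25 February 2033).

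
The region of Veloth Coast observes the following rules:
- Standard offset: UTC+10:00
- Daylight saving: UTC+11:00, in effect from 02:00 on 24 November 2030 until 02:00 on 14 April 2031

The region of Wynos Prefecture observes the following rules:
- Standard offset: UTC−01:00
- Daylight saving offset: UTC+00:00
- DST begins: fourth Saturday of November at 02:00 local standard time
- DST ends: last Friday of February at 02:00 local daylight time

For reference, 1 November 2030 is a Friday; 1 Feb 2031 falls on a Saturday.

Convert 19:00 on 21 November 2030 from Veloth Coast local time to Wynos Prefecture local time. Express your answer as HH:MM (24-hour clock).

08:00

Daylight saving runs 24 November 2030 – 14 April 2031; 21 November 2030 is outside that window, so Veloth Coast is on standard time at UTC+10:00.
19:00 Veloth Coast − 10h = 09:00 UTC.
1 November 2030 is a Friday, so the first Saturday is November 2 and the fourth is November 23.
1 February 2031 is a Saturday, so Fridays fall on 7, 14, 21, 28; the last is February 28.
At the standard offset (UTC−01:00), 09:00 UTC − 1h = 08:00 Wynos Prefecture standard time.
The standard-time date in Wynos Prefecture, 21 November 2030, does not fall between 23 November 2030 and 28 February 2031, so daylight saving is not in effect and Wynos Prefecture is at UTC−01:00.
09:00 UTC − 1h = 08:00 Wynos Prefecture.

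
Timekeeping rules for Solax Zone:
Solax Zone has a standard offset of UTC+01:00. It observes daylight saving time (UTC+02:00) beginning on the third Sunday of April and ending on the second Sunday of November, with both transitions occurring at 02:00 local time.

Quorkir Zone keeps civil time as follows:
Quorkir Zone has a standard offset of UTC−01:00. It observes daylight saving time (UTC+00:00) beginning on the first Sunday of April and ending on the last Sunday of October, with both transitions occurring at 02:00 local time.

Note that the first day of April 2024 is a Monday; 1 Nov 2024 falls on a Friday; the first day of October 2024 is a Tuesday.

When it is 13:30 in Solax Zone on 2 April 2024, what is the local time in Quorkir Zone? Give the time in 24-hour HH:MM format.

11:30

1 April 2024 is a Monday, so the first Sunday is April 7 and the third is April 21.
1 November 2024 is a Friday, so the first Sunday is November 3 and the second is November 10.
2 April 2024 does not fall between 21 April and 10 November, so daylight saving is not in effect and Solax Zone is at UTC+01:00.
13:30 Solax Zone − 1h = 12:30 UTC.
1 April 2024 is a Monday, so the first Sunday is April 7.
1 October 2024 is a Tuesday, so Sundays fall on 6, 13, 20, 27; the last is October 27.
At the standard offset (UTC−01:00), 12:30 UTC − 1h = 11:30 Quorkir Zone standard time.
The standard-time date in Quorkir Zone, 2 April 2024, does not fall between 7 April and 27 October, so daylight saving is not in effect and Quorkir Zone is at UTC−01:00.
12:30 UTC − 1h = 11:30 Quorkir Zone.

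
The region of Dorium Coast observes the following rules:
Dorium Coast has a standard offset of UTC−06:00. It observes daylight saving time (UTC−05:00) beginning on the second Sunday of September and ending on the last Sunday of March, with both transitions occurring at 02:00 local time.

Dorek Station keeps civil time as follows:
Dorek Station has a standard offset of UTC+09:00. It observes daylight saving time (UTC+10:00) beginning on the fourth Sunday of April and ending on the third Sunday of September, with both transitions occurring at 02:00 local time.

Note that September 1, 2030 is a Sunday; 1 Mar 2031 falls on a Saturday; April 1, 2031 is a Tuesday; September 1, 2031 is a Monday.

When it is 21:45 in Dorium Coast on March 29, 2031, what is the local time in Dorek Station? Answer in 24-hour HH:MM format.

1 September 2030 is a Sunday, so the first Sunday is September 1 and the second is September 8.
1 March 2031 is a Saturday, so Sundays fall on 2, 9, 16, 23, 30; the last is March 30.
Daylight saving runs 8 September 2030 – 30 March 2031; March 29, 2031 is inside that window, so Dorium Coast is at UTC−05:00.
21:45 Dorium Coast + 5h = 02:45 UTC (rolling into the next day, 30 March 2031).
1 April 2031 is a Tuesday, so the first Sunday is April 6 and the fourth is April 27.
1 September 2031 is a Monday, so the first Sunday is September 7 and the third is September 21.
At the standard offset (UTC+09:00), 02:45 UTC + 9h = 11:45 Dorek Station standard time.
Daylight saving runs 27 April – 21 September; the standard-time date in Dorek Station, March 30, 2031, is outside that window, so Dorek Station is on standard time at UTC+09:00.
02:45 UTC + 9h = 11:45 Dorek Station.

11:45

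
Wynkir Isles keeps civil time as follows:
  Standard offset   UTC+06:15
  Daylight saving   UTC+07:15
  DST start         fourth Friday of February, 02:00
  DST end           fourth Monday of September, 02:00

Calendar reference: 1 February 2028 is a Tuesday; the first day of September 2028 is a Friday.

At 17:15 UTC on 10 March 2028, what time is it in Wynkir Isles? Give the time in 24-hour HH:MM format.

00:30

1 February 2028 is a Tuesday, so the first Friday is February 4 and the fourth is February 25.
1 September 2028 is a Friday, so the first Monday is September 4 and the fourth is September 25.
At the standard offset (UTC+06:15), 17:15 UTC + 6h15m = 23:30 Wynkir Isles standard time.
The standard-time date in Wynkir Isles, 10 March 2028, falls between 25 February and 25 September, so daylight saving is in effect and Wynkir Isles is at UTC+07:15.
17:15 UTC + 7h15m = 00:30 local (rolling into the next day, 11 March 2028).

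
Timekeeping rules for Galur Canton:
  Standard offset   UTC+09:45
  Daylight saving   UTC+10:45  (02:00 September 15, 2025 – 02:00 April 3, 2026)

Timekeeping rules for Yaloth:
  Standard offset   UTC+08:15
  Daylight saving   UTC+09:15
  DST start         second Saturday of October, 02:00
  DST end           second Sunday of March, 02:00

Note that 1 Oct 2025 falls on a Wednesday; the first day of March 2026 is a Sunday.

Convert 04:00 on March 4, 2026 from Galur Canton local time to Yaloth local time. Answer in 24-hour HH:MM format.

02:30

March 4, 2026 falls between 15 September 2025 and 3 April 2026, so daylight saving is in effect and Galur Canton is at UTC+10:45.
04:00 Galur Canton − 10h45m = 17:15 UTC (rolling into the previous day, 3 March 2026).
1 October 2025 is a Wednesday, so the first Saturday is October 4 and the second is October 11.
1 March 2026 is a Sunday, so the first Sunday is March 1 and the second is March 8.
At the standard offset (UTC+08:15), 17:15 UTC + 8h15m = 01:30 Yaloth standard time (rolling into the next day, 4 March 2026).
The standard-time date in Yaloth, March 4, 2026, lies within the daylight-saving period (11 October 2025 – 8 March 2026), so Yaloth is on daylight time, UTC+09:15.
17:15 UTC + 9h15m = 02:30 Yaloth (rolling into the next day, 4 March 2026).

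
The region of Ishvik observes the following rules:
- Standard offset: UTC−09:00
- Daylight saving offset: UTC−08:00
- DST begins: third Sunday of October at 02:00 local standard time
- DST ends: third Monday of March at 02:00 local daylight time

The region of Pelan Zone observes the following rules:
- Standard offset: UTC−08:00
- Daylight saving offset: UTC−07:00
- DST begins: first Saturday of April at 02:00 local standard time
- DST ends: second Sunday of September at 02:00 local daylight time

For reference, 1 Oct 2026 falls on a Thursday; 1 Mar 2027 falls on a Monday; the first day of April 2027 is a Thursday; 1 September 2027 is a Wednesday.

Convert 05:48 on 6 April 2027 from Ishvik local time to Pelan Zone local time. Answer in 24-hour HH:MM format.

07:48

1 October 2026 is a Thursday, so the first Sunday is October 4 and the third is October 18.
1 March 2027 is a Monday, so the first Monday is March 1 and the third is March 15.
Daylight saving runs 18 October 2026 – 15 March 2027; 6 April 2027 is outside that window, so Ishvik is on standard time at UTC−09:00.
05:48 Ishvik + 9h = 14:48 UTC.
1 April 2027 is a Thursday, so the first Saturday is April 3.
1 September 2027 is a Wednesday, so the first Sunday is September 5 and the second is September 12.
At the standard offset (UTC−08:00), 14:48 UTC − 8h = 06:48 Pelan Zone standard time.
The standard-time date in Pelan Zone, 6 April 2027, falls between 3 April and 12 September, so daylight saving is in effect and Pelan Zone is at UTC−07:00.
14:48 UTC − 7h = 07:48 Pelan Zone.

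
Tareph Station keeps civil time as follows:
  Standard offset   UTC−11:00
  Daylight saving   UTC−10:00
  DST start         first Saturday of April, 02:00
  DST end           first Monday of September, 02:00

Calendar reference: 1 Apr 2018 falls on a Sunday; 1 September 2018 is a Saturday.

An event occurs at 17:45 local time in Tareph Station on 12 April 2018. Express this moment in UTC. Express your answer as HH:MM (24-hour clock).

03:45

1 April 2018 is a Sunday, so the first Saturday is April 7.
1 September 2018 is a Saturday, so the first Monday is September 3.
12 April 2018 lies within the daylight-saving period (7 April – 3 September), so Tareph Station is on daylight time, UTC−10:00.
17:45 local + 10h = 03:45 UTC (rolling into the next day, 13 April 2018).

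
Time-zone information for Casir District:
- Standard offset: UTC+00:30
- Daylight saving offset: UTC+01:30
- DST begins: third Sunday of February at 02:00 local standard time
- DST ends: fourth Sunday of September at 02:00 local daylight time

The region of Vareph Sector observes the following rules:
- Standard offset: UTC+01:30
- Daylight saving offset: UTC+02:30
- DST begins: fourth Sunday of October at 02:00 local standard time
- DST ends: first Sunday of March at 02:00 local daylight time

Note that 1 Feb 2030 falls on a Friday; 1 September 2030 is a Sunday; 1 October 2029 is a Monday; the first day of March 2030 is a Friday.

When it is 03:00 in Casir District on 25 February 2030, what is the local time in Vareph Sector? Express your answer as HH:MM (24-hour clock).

1 February 2030 is a Friday, so the first Sunday is February 3 and the third is February 17.
1 September 2030 is a Sunday, so the first Sunday is September 1 and the fourth is September 22.
25 February 2030 falls between 17 February and 22 September, so daylight saving is in effect and Casir District is at UTC+01:30.
03:00 Casir District − 1h30m = 01:30 UTC.
1 October 2029 is a Monday, so the first Sunday is October 7 and the fourth is October 28.
1 March 2030 is a Friday, so the first Sunday is March 3.
At the standard offset (UTC+01:30), 01:30 UTC + 1h30m = 03:00 Vareph Sector standard time.
The standard-time date in Vareph Sector, 25 February 2030, lies within the daylight-saving period (28 October 2029 – 3 March 2030), so Vareph Sector is on daylight time, UTC+02:30.
01:30 UTC + 2h30m = 04:00 Vareph Sector.

04:00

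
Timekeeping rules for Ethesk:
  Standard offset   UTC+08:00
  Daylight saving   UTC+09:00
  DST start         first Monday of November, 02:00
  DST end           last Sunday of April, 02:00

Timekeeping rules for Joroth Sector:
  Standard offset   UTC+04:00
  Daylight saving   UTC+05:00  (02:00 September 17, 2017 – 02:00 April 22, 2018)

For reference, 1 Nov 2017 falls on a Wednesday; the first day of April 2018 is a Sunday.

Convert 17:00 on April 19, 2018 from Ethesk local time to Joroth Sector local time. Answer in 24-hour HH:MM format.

1 November 2017 is a Wednesday, so the first Monday is November 6.
1 April 2018 is a Sunday, so Sundays fall on 1, 8, 15, 22, 29; the last is April 29.
April 19, 2018 falls between 6 November 2017 and 29 April 2018, so daylight saving is in effect and Ethesk is at UTC+09:00.
17:00 Ethesk − 9h = 08:00 UTC.
At the standard offset (UTC+04:00), 08:00 UTC + 4h = 12:00 Joroth Sector standard time.
The standard-time date in Joroth Sector, April 19, 2018, lies within the daylight-saving period (17 September 2017 – 22 April 2018), so Joroth Sector is on daylight time, UTC+05:00.
08:00 UTC + 5h = 13:00 Joroth Sector.

13:00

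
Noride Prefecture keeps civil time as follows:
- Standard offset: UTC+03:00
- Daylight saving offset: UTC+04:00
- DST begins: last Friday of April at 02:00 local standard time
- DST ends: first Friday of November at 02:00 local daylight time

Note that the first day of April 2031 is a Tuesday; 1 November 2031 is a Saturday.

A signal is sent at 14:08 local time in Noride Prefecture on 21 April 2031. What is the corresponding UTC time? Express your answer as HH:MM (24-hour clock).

11:08

1 April 2031 is a Tuesday, so Fridays fall on 4, 11, 18, 25; the last is April 25.
1 November 2031 is a Saturday, so the first Friday is November 7.
Daylight saving runs 25 April – 7 November; 21 April 2031 is outside that window, so Noride Prefecture is on standard time at UTC+03:00.
14:08 local − 3h = 11:08 UTC.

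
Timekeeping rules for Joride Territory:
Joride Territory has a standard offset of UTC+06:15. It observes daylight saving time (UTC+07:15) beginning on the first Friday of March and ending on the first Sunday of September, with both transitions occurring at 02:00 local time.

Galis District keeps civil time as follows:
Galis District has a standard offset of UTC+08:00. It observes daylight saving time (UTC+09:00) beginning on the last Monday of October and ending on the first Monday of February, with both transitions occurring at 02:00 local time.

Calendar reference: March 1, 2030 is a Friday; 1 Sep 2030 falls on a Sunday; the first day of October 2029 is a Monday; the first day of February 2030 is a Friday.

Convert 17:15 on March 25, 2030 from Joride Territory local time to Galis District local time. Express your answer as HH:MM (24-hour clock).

1 March 2030 is a Friday, so the first Friday is March 1.
1 September 2030 is a Sunday, so the first Sunday is September 1.
Daylight saving runs 1 March – 1 September; March 25, 2030 is inside that window, so Joride Territory is at UTC+07:15.
17:15 Joride Territory − 7h15m = 10:00 UTC.
1 October 2029 is a Monday, so Mondays fall on 1, 8, 15, 22, 29; the last is October 29.
1 February 2030 is a Friday, so the first Monday is February 4.
At the standard offset (UTC+08:00), 10:00 UTC + 8h = 18:00 Galis District standard time.
The standard-time date in Galis District, March 25, 2030, does not fall between 29 October 2029 and 4 February 2030, so daylight saving is not in effect and Galis District is at UTC+08:00.
10:00 UTC + 8h = 18:00 Galis District.

18:00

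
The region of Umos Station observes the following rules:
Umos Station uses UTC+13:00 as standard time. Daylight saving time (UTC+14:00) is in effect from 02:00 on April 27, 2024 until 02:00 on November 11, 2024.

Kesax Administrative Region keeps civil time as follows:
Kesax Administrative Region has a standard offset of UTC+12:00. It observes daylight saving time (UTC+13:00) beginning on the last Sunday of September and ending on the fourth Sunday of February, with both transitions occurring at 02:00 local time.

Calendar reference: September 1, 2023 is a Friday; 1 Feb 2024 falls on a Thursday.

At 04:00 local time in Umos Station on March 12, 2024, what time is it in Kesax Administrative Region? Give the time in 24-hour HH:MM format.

03:00

March 12, 2024 does not fall between 27 April and 11 November, so daylight saving is not in effect and Umos Station is at UTC+13:00.
04:00 Umos Station − 13h = 15:00 UTC (rolling into the previous day, 11 March 2024).
1 September 2023 is a Friday, so Sundays fall on 3, 10, 17, 24; the last is September 24.
1 February 2024 is a Thursday, so the first Sunday is February 4 and the fourth is February 25.
At the standard offset (UTC+12:00), 15:00 UTC + 12h = 03:00 Kesax Administrative Region standard time (rolling into the next day, 12 March 2024).
The standard-time date in Kesax Administrative Region, March 12, 2024, is outside the daylight-saving period (24 September 2023 – 25 February 2024), so Kesax Administrative Region is on standard time, UTC+12:00.
15:00 UTC + 12h = 03:00 Kesax Administrative Region (rolling into the next day, 12 March 2024).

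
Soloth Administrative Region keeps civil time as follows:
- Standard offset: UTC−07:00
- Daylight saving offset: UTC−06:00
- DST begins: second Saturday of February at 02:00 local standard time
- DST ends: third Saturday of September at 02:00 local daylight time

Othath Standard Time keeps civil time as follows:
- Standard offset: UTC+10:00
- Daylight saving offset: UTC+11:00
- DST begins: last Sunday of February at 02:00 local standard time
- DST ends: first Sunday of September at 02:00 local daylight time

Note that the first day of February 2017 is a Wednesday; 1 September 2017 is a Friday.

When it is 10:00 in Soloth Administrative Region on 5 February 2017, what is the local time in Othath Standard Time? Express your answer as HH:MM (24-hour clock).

1 February 2017 is a Wednesday, so the first Saturday is February 4 and the second is February 11.
1 September 2017 is a Friday, so the first Saturday is September 2 and the third is September 16.
5 February 2017 does not fall between 11 February and 16 September, so daylight saving is not in effect and Soloth Administrative Region is at UTC−07:00.
10:00 Soloth Administrative Region + 7h = 17:00 UTC.
1 February 2017 is a Wednesday, so Sundays fall on 5, 12, 19, 26; the last is February 26.
1 September 2017 is a Friday, so the first Sunday is September 3.
At the standard offset (UTC+10:00), 17:00 UTC + 10h = 03:00 Othath Standard Time standard time (rolling into the next day, 6 February 2017).
Daylight saving runs 26 February – 3 September; the standard-time date in Othath Standard Time, 6 February 2017, is outside that window, so Othath Standard Time is on standard time at UTC+10:00.
17:00 UTC + 10h = 03:00 Othath Standard Time (rolling into the next day, 6 February 2017).

03:00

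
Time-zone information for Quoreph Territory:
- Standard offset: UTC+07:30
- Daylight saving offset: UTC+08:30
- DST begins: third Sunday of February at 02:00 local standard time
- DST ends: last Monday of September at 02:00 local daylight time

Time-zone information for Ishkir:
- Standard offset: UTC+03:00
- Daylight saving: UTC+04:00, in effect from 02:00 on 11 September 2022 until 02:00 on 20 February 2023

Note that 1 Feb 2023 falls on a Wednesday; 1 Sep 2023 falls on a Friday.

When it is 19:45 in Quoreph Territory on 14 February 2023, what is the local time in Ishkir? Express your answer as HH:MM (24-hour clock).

16:15

1 February 2023 is a Wednesday, so the first Sunday is February 5 and the third is February 19.
1 September 2023 is a Friday, so Mondays fall on 4, 11, 18, 25; the last is September 25.
14 February 2023 is outside the daylight-saving period (19 February – 25 September), so Quoreph Territory is on standard time, UTC+07:30.
19:45 Quoreph Territory − 7h30m = 12:15 UTC.
At the standard offset (UTC+03:00), 12:15 UTC + 3h = 15:15 Ishkir standard time.
The standard-time date in Ishkir, 14 February 2023, falls between 11 September 2022 and 20 February 2023, so daylight saving is in effect and Ishkir is at UTC+04:00.
12:15 UTC + 4h = 16:15 Ishkir.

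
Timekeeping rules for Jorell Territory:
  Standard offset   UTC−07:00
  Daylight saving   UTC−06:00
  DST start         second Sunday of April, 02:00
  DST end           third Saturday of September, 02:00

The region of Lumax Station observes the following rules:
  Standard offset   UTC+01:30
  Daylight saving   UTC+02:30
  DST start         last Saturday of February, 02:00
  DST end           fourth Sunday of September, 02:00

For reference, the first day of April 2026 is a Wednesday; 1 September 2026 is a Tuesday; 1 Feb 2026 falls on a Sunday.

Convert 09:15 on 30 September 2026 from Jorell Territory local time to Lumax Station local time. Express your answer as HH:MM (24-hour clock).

1 April 2026 is a Wednesday, so the first Sunday is April 5 and the second is April 12.
1 September 2026 is a Tuesday, so the first Saturday is September 5 and the third is September 19.
Daylight saving runs 12 April – 19 September; 30 September 2026 is outside that window, so Jorell Territory is on standard time at UTC−07:00.
09:15 Jorell Territory + 7h = 16:15 UTC.
1 February 2026 is a Sunday, so Saturdays fall on 7, 14, 21, 28; the last is February 28.
1 September 2026 is a Tuesday, so the first Sunday is September 6 and the fourth is September 27.
At the standard offset (UTC+01:30), 16:15 UTC + 1h30m = 17:45 Lumax Station standard time.
Daylight saving runs 28 February – 27 September; the standard-time date in Lumax Station, 30 September 2026, is outside that window, so Lumax Station is on standard time at UTC+01:30.
16:15 UTC + 1h30m = 17:45 Lumax Station.

17:45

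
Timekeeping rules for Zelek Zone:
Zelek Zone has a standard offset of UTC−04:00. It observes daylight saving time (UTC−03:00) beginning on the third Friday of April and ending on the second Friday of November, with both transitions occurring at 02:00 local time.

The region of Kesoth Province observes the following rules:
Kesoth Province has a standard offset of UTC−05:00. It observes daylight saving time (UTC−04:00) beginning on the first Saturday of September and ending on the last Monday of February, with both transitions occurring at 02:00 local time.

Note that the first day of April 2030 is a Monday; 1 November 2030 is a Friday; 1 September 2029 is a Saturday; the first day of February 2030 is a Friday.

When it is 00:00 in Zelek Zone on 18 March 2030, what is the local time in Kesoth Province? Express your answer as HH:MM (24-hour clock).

1 April 2030 is a Monday, so the first Friday is April 5 and the third is April 19.
1 November 2030 is a Friday, so the first Friday is November 1 and the second is November 8.
Daylight saving runs 19 April – 8 November; 18 March 2030 is outside that window, so Zelek Zone is on standard time at UTC−04:00.
00:00 Zelek Zone + 4h = 04:00 UTC.
1 September 2029 is a Saturday, so the first Saturday is September 1.
1 February 2030 is a Friday, so Mondays fall on 4, 11, 18, 25; the last is February 25.
At the standard offset (UTC−05:00), 04:00 UTC − 5h = 23:00 Kesoth Province standard time (rolling into the previous day, 17 March 2030).
Daylight saving runs 1 September 2029 – 25 February 2030; the standard-time date in Kesoth Province, 17 March 2030, is outside that window, so Kesoth Province is on standard time at UTC−05:00.
04:00 UTC − 5h = 23:00 Kesoth Province (rolling into the previous day, 17 March 2030).

23:00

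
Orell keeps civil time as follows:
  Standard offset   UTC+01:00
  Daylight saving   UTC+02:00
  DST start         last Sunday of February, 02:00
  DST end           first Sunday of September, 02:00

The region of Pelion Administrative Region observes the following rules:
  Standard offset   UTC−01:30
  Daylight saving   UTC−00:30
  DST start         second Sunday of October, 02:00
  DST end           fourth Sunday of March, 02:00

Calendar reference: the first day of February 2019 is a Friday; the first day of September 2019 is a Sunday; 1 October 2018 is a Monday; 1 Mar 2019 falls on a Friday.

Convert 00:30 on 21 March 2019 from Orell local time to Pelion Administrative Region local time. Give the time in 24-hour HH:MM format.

1 February 2019 is a Friday, so Sundays fall on 3, 10, 17, 24; the last is February 24.
1 September 2019 is a Sunday, so the first Sunday is September 1.
21 March 2019 lies within the daylight-saving period (24 February – 1 September), so Orell is on daylight time, UTC+02:00.
00:30 Orell − 2h = 22:30 UTC (rolling into the previous day, 20 March 2019).
1 October 2018 is a Monday, so the first Sunday is October 7 and the second is October 14.
1 March 2019 is a Friday, so the first Sunday is March 3 and the fourth is March 24.
At the standard offset (UTC−01:30), 22:30 UTC − 1h30m = 21:00 Pelion Administrative Region standard time.
The standard-time date in Pelion Administrative Region, 20 March 2019, falls between 14 October 2018 and 24 March 2019, so daylight saving is in effect and Pelion Administrative Region is at UTC−00:30.
22:30 UTC − 0h30m = 22:00 Pelion Administrative Region.

22:00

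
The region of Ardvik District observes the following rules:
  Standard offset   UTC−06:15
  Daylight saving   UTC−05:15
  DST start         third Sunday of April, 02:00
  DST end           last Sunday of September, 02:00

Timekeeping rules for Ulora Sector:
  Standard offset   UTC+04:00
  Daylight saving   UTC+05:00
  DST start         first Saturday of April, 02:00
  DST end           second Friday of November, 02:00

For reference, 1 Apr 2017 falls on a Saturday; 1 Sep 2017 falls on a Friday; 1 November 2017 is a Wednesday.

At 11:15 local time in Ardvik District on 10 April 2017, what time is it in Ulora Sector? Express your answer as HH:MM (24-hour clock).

22:30

1 April 2017 is a Saturday, so the first Sunday is April 2 and the third is April 16.
1 September 2017 is a Friday, so Sundays fall on 3, 10, 17, 24; the last is September 24.
10 April 2017 is outside the daylight-saving period (16 April – 24 September), so Ardvik District is on standard time, UTC−06:15.
11:15 Ardvik District + 6h15m = 17:30 UTC.
1 April 2017 is a Saturday, so the first Saturday is April 1.
1 November 2017 is a Wednesday, so the first Friday is November 3 and the second is November 10.
At the standard offset (UTC+04:00), 17:30 UTC + 4h = 21:30 Ulora Sector standard time.
The standard-time date in Ulora Sector, 10 April 2017, falls between 1 April and 10 November, so daylight saving is in effect and Ulora Sector is at UTC+05:00.
17:30 UTC + 5h = 22:30 Ulora Sector.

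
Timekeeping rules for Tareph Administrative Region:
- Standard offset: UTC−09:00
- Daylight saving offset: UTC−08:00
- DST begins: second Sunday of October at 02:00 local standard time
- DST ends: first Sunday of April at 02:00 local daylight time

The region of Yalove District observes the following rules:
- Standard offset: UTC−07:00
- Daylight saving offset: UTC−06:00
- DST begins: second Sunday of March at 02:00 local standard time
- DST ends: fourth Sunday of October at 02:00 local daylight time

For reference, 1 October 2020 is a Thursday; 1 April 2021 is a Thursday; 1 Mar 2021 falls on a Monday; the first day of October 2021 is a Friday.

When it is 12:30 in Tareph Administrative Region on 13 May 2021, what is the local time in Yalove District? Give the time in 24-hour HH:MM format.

1 October 2020 is a Thursday, so the first Sunday is October 4 and the second is October 11.
1 April 2021 is a Thursday, so the first Sunday is April 4.
Daylight saving runs 11 October 2020 – 4 April 2021; 13 May 2021 is outside that window, so Tareph Administrative Region is on standard time at UTC−09:00.
12:30 Tareph Administrative Region + 9h = 21:30 UTC.
1 March 2021 is a Monday, so the first Sunday is March 7 and the second is March 14.
1 October 2021 is a Friday, so the first Sunday is October 3 and the fourth is October 24.
At the standard offset (UTC−07:00), 21:30 UTC − 7h = 14:30 Yalove District standard time.
The standard-time date in Yalove District, 13 May 2021, lies within the daylight-saving period (14 March – 24 October), so Yalove District is on daylight time, UTC−06:00.
21:30 UTC − 6h = 15:30 Yalove District.

15:30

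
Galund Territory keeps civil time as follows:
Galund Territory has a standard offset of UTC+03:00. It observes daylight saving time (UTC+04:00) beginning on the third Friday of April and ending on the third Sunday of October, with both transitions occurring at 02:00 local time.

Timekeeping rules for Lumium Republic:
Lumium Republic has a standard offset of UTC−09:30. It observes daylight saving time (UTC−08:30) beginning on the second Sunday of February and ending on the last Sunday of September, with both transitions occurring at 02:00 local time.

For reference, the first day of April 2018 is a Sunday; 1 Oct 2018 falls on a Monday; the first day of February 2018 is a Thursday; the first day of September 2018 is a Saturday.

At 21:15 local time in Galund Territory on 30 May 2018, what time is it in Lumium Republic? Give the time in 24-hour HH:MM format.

1 April 2018 is a Sunday, so the first Friday is April 6 and the third is April 20.
1 October 2018 is a Monday, so the first Sunday is October 7 and the third is October 21.
30 May 2018 falls between 20 April and 21 October, so daylight saving is in effect and Galund Territory is at UTC+04:00.
21:15 Galund Territory − 4h = 17:15 UTC.
1 February 2018 is a Thursday, so the first Sunday is February 4 and the second is February 11.
1 September 2018 is a Saturday, so Sundays fall on 2, 9, 16, 23, 30; the last is September 30.
At the standard offset (UTC−09:30), 17:15 UTC − 9h30m = 07:45 Lumium Republic standard time.
The standard-time date in Lumium Republic, 30 May 2018, lies within the daylight-saving period (11 February – 30 September), so Lumium Republic is on daylight time, UTC−08:30.
17:15 UTC − 8h30m = 08:45 Lumium Republic.

08:45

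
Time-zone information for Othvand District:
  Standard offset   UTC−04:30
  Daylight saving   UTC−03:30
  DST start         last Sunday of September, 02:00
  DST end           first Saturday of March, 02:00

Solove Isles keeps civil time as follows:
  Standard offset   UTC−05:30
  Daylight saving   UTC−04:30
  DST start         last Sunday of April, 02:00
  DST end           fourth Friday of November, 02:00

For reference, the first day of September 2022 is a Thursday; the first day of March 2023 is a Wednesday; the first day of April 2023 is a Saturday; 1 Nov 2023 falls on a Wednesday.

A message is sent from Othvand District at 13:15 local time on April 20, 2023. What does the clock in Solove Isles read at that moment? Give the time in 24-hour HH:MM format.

12:15

1 September 2022 is a Thursday, so Sundays fall on 4, 11, 18, 25; the last is September 25.
1 March 2023 is a Wednesday, so the first Saturday is March 4.
April 20, 2023 is outside the daylight-saving period (25 September 2022 – 4 March 2023), so Othvand District is on standard time, UTC−04:30.
13:15 Othvand District + 4h30m = 17:45 UTC.
1 April 2023 is a Saturday, so Sundays fall on 2, 9, 16, 23, 30; the last is April 30.
1 November 2023 is a Wednesday, so the first Friday is November 3 and the fourth is November 24.
At the standard offset (UTC−05:30), 17:45 UTC − 5h30m = 12:15 Solove Isles standard time.
Daylight saving runs 30 April – 24 November; the standard-time date in Solove Isles, April 20, 2023, is outside that window, so Solove Isles is on standard time at UTC−05:30.
17:45 UTC − 5h30m = 12:15 Solove Isles.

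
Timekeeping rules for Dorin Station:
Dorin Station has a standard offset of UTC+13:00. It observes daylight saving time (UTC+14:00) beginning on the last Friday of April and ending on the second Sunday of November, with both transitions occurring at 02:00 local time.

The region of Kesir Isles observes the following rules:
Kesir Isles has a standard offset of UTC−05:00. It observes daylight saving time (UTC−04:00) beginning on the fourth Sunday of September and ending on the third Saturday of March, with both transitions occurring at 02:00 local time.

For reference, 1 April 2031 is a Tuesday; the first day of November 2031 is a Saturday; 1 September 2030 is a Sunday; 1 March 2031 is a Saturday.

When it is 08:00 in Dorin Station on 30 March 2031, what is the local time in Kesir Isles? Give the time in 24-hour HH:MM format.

1 April 2031 is a Tuesday, so Fridays fall on 4, 11, 18, 25; the last is April 25.
1 November 2031 is a Saturday, so the first Sunday is November 2 and the second is November 9.
30 March 2031 does not fall between 25 April and 9 November, so daylight saving is not in effect and Dorin Station is at UTC+13:00.
08:00 Dorin Station − 13h = 19:00 UTC (rolling into the previous day, 29 March 2031).
1 September 2030 is a Sunday, so the first Sunday is September 1 and the fourth is September 22.
1 March 2031 is a Saturday, so the first Saturday is March 1 and the third is March 15.
At the standard offset (UTC−05:00), 19:00 UTC − 5h = 14:00 Kesir Isles standard time.
The standard-time date in Kesir Isles, 29 March 2031, is outside the daylight-saving period (22 September 2030 – 15 March 2031), so Kesir Isles is on standard time, UTC−05:00.
19:00 UTC − 5h = 14:00 Kesir Isles.

14:00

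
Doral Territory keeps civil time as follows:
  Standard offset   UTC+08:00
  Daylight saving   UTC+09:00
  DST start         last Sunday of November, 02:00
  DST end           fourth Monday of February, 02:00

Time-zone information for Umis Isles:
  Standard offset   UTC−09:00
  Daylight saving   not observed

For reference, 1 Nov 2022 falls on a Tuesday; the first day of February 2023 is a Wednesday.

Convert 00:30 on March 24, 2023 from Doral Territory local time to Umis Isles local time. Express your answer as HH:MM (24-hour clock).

1 November 2022 is a Tuesday, so Sundays fall on 6, 13, 20, 27; the last is November 27.
1 February 2023 is a Wednesday, so the first Monday is February 6 and the fourth is February 27.
March 24, 2023 is outside the daylight-saving period (27 November 2022 – 27 February 2023), so Doral Territory is on standard time, UTC+08:00.
00:30 Doral Territory − 8h = 16:30 UTC (rolling into the previous day, 23 March 2023).
Umis Isles stays on UTC−09:00 all year.
16:30 UTC − 9h = 07:30 Umis Isles.

07:30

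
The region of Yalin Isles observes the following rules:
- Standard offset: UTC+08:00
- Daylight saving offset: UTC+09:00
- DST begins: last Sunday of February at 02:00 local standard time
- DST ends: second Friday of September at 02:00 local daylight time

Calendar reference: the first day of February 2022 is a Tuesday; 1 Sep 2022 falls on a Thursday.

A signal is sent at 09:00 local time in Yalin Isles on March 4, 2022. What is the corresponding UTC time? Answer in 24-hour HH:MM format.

1 February 2022 is a Tuesday, so Sundays fall on 6, 13, 20, 27; the last is February 27.
1 September 2022 is a Thursday, so the first Friday is September 2 and the second is September 9.
Daylight saving runs 27 February – 9 September; March 4, 2022 is inside that window, so Yalin Isles is at UTC+09:00.
09:00 local − 9h = 00:00 UTC.

00:00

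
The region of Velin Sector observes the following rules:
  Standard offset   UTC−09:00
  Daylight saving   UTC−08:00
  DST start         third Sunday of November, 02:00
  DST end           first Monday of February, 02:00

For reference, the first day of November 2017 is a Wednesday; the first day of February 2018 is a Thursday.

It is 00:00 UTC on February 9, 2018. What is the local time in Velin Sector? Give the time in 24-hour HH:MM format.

15:00

1 November 2017 is a Wednesday, so the first Sunday is November 5 and the third is November 19.
1 February 2018 is a Thursday, so the first Monday is February 5.
At the standard offset (UTC−09:00), 00:00 UTC − 9h = 15:00 Velin Sector standard time (rolling into the previous day, 8 February 2018).
The standard-time date in Velin Sector, February 8, 2018, does not fall between 19 November 2017 and 5 February 2018, so daylight saving is not in effect and Velin Sector is at UTC−09:00.
00:00 UTC − 9h = 15:00 local (rolling into the previous day, 8 February 2018).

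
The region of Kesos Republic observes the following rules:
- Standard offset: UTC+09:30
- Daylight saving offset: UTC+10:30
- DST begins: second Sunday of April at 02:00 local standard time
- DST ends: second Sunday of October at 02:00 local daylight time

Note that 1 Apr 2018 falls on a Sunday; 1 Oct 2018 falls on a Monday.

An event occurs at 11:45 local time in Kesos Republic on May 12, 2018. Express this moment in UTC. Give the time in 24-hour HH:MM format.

01:15

1 April 2018 is a Sunday, so the first Sunday is April 1 and the second is April 8.
1 October 2018 is a Monday, so the first Sunday is October 7 and the second is October 14.
Daylight saving runs 8 April – 14 October; May 12, 2018 is inside that window, so Kesos Republic is at UTC+10:30.
11:45 local − 10h30m = 01:15 UTC.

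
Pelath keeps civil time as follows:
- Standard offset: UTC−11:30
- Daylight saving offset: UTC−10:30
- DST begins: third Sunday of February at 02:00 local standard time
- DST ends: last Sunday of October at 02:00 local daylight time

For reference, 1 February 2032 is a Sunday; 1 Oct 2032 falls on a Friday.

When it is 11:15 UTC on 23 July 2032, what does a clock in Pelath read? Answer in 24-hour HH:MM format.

00:45

1 February 2032 is a Sunday, so the first Sunday is February 1 and the third is February 15.
1 October 2032 is a Friday, so Sundays fall on 3, 10, 17, 24, 31; the last is October 31.
At the standard offset (UTC−11:30), 11:15 UTC − 11h30m = 23:45 Pelath standard time (rolling into the previous day, 22 July 2032).
Daylight saving runs 15 February – 31 October; the standard-time date in Pelath, 22 July 2032, is inside that window, so Pelath is at UTC−10:30.
11:15 UTC − 10h30m = 00:45 local.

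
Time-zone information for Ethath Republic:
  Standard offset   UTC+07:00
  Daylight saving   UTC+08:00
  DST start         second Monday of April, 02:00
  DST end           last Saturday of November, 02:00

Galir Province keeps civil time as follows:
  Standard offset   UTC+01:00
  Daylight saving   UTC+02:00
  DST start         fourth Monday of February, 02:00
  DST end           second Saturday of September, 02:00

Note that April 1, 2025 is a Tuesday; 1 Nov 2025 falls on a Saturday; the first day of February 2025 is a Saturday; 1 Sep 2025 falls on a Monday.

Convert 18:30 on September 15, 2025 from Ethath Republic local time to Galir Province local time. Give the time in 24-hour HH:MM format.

1 April 2025 is a Tuesday, so the first Monday is April 7 and the second is April 14.
1 November 2025 is a Saturday, so Saturdays fall on 1, 8, 15, 22, 29; the last is November 29.
September 15, 2025 falls between 14 April and 29 November, so daylight saving is in effect and Ethath Republic is at UTC+08:00.
18:30 Ethath Republic − 8h = 10:30 UTC.
1 February 2025 is a Saturday, so the first Monday is February 3 and the fourth is February 24.
1 September 2025 is a Monday, so the first Saturday is September 6 and the second is September 13.
At the standard offset (UTC+01:00), 10:30 UTC + 1h = 11:30 Galir Province standard time.
Daylight saving runs 24 February – 13 September; the standard-time date in Galir Province, September 15, 2025, is outside that window, so Galir Province is on standard time at UTC+01:00.
10:30 UTC + 1h = 11:30 Galir Province.

11:30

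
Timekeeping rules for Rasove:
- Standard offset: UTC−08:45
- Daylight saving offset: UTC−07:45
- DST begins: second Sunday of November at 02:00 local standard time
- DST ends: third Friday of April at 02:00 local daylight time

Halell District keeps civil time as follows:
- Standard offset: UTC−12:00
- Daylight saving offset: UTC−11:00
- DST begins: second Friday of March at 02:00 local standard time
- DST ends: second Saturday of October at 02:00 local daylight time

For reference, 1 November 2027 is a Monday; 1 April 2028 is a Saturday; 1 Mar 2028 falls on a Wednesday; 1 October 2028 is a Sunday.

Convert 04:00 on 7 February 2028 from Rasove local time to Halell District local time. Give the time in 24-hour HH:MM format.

1 November 2027 is a Monday, so the first Sunday is November 7 and the second is November 14.
1 April 2028 is a Saturday, so the first Friday is April 7 and the third is April 21.
7 February 2028 lies within the daylight-saving period (14 November 2027 – 21 April 2028), so Rasove is on daylight time, UTC−07:45.
04:00 Rasove + 7h45m = 11:45 UTC.
1 March 2028 is a Wednesday, so the first Friday is March 3 and the second is March 10.
1 October 2028 is a Sunday, so the first Saturday is October 7 and the second is October 14.
At the standard offset (UTC−12:00), 11:45 UTC − 12h = 23:45 Halell District standard time (rolling into the previous day, 6 February 2028).
The standard-time date in Halell District, 6 February 2028, does not fall between 10 March and 14 October, so daylight saving is not in effect and Halell District is at UTC−12:00.
11:45 UTC − 12h = 23:45 Halell District (rolling into the previous day, 6 February 2028).

23:45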